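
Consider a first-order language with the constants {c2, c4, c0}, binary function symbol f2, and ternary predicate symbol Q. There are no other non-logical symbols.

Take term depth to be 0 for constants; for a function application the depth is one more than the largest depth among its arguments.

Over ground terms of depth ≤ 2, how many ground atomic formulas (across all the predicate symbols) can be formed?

3176523

First count ground terms of depth ≤ 2.
If N_k denotes the number of depth-≤k ground terms, the 3 constants give N_0 = 3, and each function symbol of arity r contributes N_{k-1}^r new terms at level k: N_k = 3 + N_{k-1}^2.
N_0 = 3
N_1 = 3 + 3^2 = 12
N_2 = 3 + 12^2 = 147
So |H| = 147.
Each predicate of arity r yields |H|^r ground atoms (one per choice of an r-tuple from H):
  Q: 147^3 = 3176523
Total ground atoms: 3176523.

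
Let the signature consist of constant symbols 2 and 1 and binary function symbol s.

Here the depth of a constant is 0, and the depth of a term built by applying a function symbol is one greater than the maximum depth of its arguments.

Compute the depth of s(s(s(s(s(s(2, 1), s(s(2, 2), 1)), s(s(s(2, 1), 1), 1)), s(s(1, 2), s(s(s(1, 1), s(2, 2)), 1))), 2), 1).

7

depth(s(2, 1)) = 1 + max(0, 0) = 1
depth(s(2, 2)) = 1 + max(0, 0) = 1
depth(s(s(2, 2), 1)) = 1 + max(1, 0) = 2
depth(s(s(2, 1), s(s(2, 2), 1))) = 1 + max(1, 2) = 3
depth(s(s(2, 1), 1)) = 1 + max(1, 0) = 2
depth(s(s(s(2, 1), 1), 1)) = 1 + max(2, 0) = 3
depth(s(s(s(2, 1), s(s(2, 2), 1)), s(s(s(2, 1), 1), 1))) = 1 + max(3, 3) = 4
depth(s(1, 2)) = 1 + max(0, 0) = 1
depth(s(1, 1)) = 1 + max(0, 0) = 1
depth(s(s(1, 1), s(2, 2))) = 1 + max(1, 1) = 2
depth(s(s(s(1, 1), s(2, 2)), 1)) = 1 + max(2, 0) = 3
depth(s(s(1, 2), s(s(s(1, 1), s(2, 2)), 1))) = 1 + max(1, 3) = 4
depth(s(s(s(s(2, 1), s(s(2, 2), 1)), s(s(s(2, 1), 1), 1)), s(s(1, 2), s(s(s(1, 1), s(2, 2)), 1)))) = 1 + max(4, 4) = 5
depth(s(s(s(s(s(2, 1), s(s(2, 2), 1)), s(s(s(2, 1), 1), 1)), s(s(1, 2), s(s(s(1, 1), s(2, 2)), 1))), 2)) = 1 + max(5, 0) = 6
depth(s(s(s(s(s(s(2, 1), s(s(2, 2), 1)), s(s(s(2, 1), 1), 1)), s(s(1, 2), s(s(s(1, 1), s(2, 2)), 1))), 2), 1)) = 1 + max(6, 0) = 7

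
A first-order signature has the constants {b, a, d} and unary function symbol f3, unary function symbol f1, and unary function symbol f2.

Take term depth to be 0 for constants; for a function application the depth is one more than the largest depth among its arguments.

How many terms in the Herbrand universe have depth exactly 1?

Let N_k = |{terms of depth ≤ k}|. Then N_0 = 3 and N_k = 3 + N_{k-1} + N_{k-1} + N_{k-1} for k ≥ 1 (one summand per function symbol, arity giving the exponent).
N_0 = 3
N_1 = 3 + 3 + 3 + 3 = 12
Terms of depth exactly 1: N_1 − N_0 = 12 − 3 = 9.

9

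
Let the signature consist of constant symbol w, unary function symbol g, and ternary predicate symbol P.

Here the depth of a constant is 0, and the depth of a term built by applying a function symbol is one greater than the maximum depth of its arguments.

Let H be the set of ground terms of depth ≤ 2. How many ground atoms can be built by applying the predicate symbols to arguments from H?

27

First count ground terms of depth ≤ 2.
Let N_k count ground terms of depth at most k. Each non-constant term of depth ≤ k is some function symbol applied to depth-≤(k−1) arguments, giving N_k = 1 + N_{k-1}.
N_0 = 1
N_1 = 1 + 1 = 2
N_2 = 1 + 2 = 3
So |H| = 3.
For each predicate symbol, the number of ground atoms is |H| raised to its arity; summing:
  P: 3^3 = 27
Total ground atoms: 27.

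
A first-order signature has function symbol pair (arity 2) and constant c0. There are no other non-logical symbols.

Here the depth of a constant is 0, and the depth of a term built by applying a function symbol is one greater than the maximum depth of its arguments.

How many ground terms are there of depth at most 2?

Count level by level. With function symbols pair/2, the terms of depth ≤ k are the 1 constant together with each function applied to depth-≤(k−1) tuples, so N_k = 1 + N_{k-1}^2.
N_0 = 1
N_1 = 1 + 1^2 = 2
N_2 = 1 + 2^2 = 5

5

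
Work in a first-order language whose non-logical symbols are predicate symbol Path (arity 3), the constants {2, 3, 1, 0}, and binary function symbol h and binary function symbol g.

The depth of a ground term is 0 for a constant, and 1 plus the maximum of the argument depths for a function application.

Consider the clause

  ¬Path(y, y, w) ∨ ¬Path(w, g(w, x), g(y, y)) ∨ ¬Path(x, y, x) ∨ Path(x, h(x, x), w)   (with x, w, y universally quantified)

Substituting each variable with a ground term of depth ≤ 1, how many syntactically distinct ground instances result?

Ground terms of depth ≤ 1:
  Count level by level. With function symbols h/2, g/2, the terms of depth ≤ k are the 4 constants together with each function applied to depth-≤(k−1) tuples, so N_k = 4 + N_{k-1}^2 + N_{k-1}^2.
  N_0 = 4
  N_1 = 4 + 4^2 + 4^2 = 36
So there are 36 ground terms available for substitution.
There are 3 variables to instantiate (x, w, y), each occurring in at least one literal, so different choices give different ground instances.
Number of ground instances = 36^3 = 46656.

46656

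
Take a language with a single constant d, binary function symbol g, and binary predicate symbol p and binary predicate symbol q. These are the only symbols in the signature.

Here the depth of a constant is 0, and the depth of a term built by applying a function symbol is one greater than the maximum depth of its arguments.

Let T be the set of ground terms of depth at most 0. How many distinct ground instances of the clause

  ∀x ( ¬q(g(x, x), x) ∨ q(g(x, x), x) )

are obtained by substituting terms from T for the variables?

1

Ground terms of depth ≤ 0:
  Write N_k for the number of ground terms of depth ≤ k. A term of depth ≤ k is either a constant or a function symbol applied to arguments of depth ≤ k−1, so N_k = 1 + N_{k-1}^2.
  N_0 = 1
So there is exactly 1 ground term available for substitution.
The variable x ranges independently over the available ground terms, and distinct assignments produce distinct instances.
Number of ground instances = 1.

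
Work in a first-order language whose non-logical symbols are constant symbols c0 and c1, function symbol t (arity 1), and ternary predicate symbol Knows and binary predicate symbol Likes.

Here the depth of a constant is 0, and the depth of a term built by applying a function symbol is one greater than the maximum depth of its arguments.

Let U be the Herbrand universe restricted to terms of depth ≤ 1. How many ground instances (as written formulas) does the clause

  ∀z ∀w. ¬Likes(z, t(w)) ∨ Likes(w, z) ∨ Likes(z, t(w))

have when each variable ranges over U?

16

Ground terms of depth ≤ 1:
  Let N_k = |{terms of depth ≤ k}|. Then N_0 = 2 and N_k = 2 + N_{k-1} for k ≥ 1 (one summand per function symbol, arity giving the exponent).
  N_0 = 2
  N_1 = 2 + 2 = 4
  Explicitly: c0, c1, t(c0), t(c1).
So there are 4 ground terms available for substitution.
The body mentions every one of the 2 quantified variables; since ground terms form a free algebra, no two substitutions collapse to the same formula.
Number of ground instances = 4^2 = 16.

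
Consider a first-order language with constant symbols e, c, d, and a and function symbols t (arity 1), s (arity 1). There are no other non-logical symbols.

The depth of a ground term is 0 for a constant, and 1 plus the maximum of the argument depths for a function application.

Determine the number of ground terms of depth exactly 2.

Count level by level. With function symbols t/1, s/1, the terms of depth ≤ k are the 4 constants together with each function applied to depth-≤(k−1) tuples, so N_k = 4 + N_{k-1} + N_{k-1}.
N_0 = 4
N_1 = 4 + 4 + 4 = 12
N_2 = 4 + 12 + 12 = 28
Terms of depth exactly 2: N_2 − N_1 = 28 − 12 = 16.

16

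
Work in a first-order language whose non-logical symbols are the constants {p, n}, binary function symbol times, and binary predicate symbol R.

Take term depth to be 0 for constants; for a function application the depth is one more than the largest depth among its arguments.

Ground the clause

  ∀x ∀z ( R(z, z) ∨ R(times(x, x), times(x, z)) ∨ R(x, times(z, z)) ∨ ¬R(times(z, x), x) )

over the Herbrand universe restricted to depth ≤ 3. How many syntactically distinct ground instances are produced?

Ground terms of depth ≤ 3:
  Count level by level. With function symbols times/2, the terms of depth ≤ k are the 2 constants together with each function applied to depth-≤(k−1) tuples, so N_k = 2 + N_{k-1}^2.
  N_0 = 2
  N_1 = 2 + 2^2 = 6
  N_2 = 2 + 6^2 = 38
  N_3 = 2 + 38^2 = 1446
So there are 1446 ground terms available for substitution.
The body mentions every one of the 2 quantified variables; since ground terms form a free algebra, no two substitutions collapse to the same formula.
Number of ground instances = 1446^2 = 2090916.

2090916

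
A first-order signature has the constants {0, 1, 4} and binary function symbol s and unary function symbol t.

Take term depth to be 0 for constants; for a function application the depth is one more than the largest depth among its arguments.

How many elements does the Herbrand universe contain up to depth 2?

Let N_k = |{terms of depth ≤ k}|. Then N_0 = 3 and N_k = 3 + N_{k-1}^2 + N_{k-1} for k ≥ 1 (one summand per function symbol, arity giving the exponent).
N_0 = 3
N_1 = 3 + 3^2 + 3 = 15
N_2 = 3 + 15^2 + 15 = 243

243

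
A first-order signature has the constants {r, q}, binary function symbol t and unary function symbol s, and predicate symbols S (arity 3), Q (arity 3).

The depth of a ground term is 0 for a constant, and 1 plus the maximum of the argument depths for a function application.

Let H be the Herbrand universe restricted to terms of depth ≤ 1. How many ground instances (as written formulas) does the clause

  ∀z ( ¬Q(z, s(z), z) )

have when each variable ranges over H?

Ground terms of depth ≤ 1:
  If N_k denotes the number of depth-≤k ground terms, the 2 constants give N_0 = 2, and each function symbol of arity r contributes N_{k-1}^r new terms at level k: N_k = 2 + N_{k-1}^2 + N_{k-1}.
  N_0 = 2
  N_1 = 2 + 2^2 + 2 = 8
  Explicitly: r, q, t(r, r), t(r, q), t(q, r), t(q, q), s(r), s(q).
So there are 8 ground terms available for substitution.
There is 1 variable to instantiate (z),  occurring in at least one literal, so different choices give different ground instances.
Number of ground instances = 8.

8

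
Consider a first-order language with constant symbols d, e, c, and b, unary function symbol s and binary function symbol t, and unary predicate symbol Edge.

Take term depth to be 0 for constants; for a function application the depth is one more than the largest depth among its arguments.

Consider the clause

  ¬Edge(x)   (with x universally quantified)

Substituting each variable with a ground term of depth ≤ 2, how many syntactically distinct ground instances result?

Ground terms of depth ≤ 2:
  Count level by level. With function symbols s/1, t/2, the terms of depth ≤ k are the 4 constants together with each function applied to depth-≤(k−1) tuples, so N_k = 4 + N_{k-1} + N_{k-1}^2.
  N_0 = 4
  N_1 = 4 + 4 + 4^2 = 24
  N_2 = 4 + 24 + 24^2 = 604
So there are 604 ground terms available for substitution.
The variable x ranges independently over the available ground terms, and distinct assignments produce distinct instances.
Number of ground instances = 604.

604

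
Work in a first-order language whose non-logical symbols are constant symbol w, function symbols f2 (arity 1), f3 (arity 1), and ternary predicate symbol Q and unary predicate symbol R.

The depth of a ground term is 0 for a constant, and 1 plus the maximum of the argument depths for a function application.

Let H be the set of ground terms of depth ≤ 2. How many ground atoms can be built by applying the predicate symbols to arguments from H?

350

First count ground terms of depth ≤ 2.
If N_k denotes the number of depth-≤k ground terms, the 1 constant gives N_0 = 1, and each function symbol of arity r contributes N_{k-1}^r new terms at level k: N_k = 1 + N_{k-1} + N_{k-1}.
N_0 = 1
N_1 = 1 + 1 + 1 = 3
N_2 = 1 + 3 + 3 = 7
Explicitly: w, f2(w), f2(f2(w)), f2(f3(w)), f3(w), f3(f2(w)), f3(f3(w)).
So |H| = 7.
For each predicate symbol, the number of ground atoms is |H| raised to its arity; summing:
  Q: 7^3 = 343;  R: 7
Total ground atoms: 343 + 7 = 350.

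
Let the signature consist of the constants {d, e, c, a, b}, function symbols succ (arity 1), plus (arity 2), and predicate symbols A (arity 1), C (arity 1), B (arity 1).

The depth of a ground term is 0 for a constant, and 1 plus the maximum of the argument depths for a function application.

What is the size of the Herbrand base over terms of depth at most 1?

First count ground terms of depth ≤ 1.
Let N_k count ground terms of depth at most k. Each non-constant term of depth ≤ k is some function symbol applied to depth-≤(k−1) arguments, giving N_k = 5 + N_{k-1} + N_{k-1}^2.
N_0 = 5
N_1 = 5 + 5 + 5^2 = 35
So |H| = 35.
Each predicate of arity r yields |H|^r ground atoms (one per choice of an r-tuple from H):
  A: 35;  C: 35;  B: 35
Total ground atoms: 35 + 35 + 35 = 105.

105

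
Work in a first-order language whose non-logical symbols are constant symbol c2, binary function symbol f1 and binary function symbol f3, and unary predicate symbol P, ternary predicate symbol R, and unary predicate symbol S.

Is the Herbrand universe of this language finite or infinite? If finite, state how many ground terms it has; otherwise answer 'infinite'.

The signature has at least one function symbol (f1, arity 2) and at least one constant (c2).
Iterating f1 gives infinitely many distinct ground terms: c2, f1(c2, c2), f1(f1(c2, c2), f1(c2, c2)), ...
So the Herbrand universe is infinite.

infinite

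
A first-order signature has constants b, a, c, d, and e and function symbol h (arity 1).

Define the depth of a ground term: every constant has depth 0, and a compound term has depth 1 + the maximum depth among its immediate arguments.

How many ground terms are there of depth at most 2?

15

Let N_k = |{terms of depth ≤ k}|. Then N_0 = 5 and N_k = 5 + N_{k-1} for k ≥ 1 (one summand per function symbol, arity giving the exponent).
N_0 = 5
N_1 = 5 + 5 = 10
N_2 = 5 + 10 = 15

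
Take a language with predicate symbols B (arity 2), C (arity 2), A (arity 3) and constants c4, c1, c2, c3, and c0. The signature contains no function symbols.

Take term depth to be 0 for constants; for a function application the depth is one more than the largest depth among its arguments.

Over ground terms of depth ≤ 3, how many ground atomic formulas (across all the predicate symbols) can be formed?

175

First count ground terms of depth ≤ 3.
With no function symbols every ground term is a constant, so there are exactly 5 ground terms at every depth bound.
N_0 = 5
N_1 = 5
N_2 = 5
N_3 = 5
So |H| = 5.
Each predicate of arity r yields |H|^r ground atoms (one per choice of an r-tuple from H):
  B: 5^2 = 25;  C: 5^2 = 25;  A: 5^3 = 125
Total ground atoms: 25 + 25 + 125 = 175.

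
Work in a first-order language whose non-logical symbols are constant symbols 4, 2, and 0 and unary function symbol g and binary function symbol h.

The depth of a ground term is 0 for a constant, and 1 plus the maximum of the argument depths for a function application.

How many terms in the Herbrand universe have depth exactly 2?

228

If N_k denotes the number of depth-≤k ground terms, the 3 constants give N_0 = 3, and each function symbol of arity r contributes N_{k-1}^r new terms at level k: N_k = 3 + N_{k-1} + N_{k-1}^2.
N_0 = 3
N_1 = 3 + 3 + 3^2 = 15
N_2 = 3 + 15 + 15^2 = 243
Terms of depth exactly 2: N_2 − N_1 = 243 − 15 = 228.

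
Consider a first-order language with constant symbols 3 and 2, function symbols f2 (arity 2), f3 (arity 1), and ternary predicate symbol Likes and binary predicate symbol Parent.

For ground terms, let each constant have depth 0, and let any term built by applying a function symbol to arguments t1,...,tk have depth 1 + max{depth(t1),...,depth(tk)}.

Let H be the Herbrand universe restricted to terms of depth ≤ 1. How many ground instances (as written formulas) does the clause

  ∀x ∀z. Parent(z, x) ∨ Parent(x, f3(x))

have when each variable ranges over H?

64

Ground terms of depth ≤ 1:
  Let N_k = |{terms of depth ≤ k}|. Then N_0 = 2 and N_k = 2 + N_{k-1}^2 + N_{k-1} for k ≥ 1 (one summand per function symbol, arity giving the exponent).
  N_0 = 2
  N_1 = 2 + 2^2 + 2 = 8
  Explicitly: 3, 2, f2(3, 3), f2(3, 2), f2(2, 3), f2(2, 2), f3(3), f3(2).
So there are 8 ground terms available for substitution.
The clause has 2 distinct variables (x, z), each appearing in the body. In the free term algebra distinct substitutions yield syntactically distinct ground instances.
Number of ground instances = 8^2 = 64.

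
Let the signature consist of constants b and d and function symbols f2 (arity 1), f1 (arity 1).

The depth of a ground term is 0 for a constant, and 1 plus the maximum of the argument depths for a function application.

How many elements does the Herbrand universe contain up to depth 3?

Count level by level. With function symbols f2/1, f1/1, the terms of depth ≤ k are the 2 constants together with each function applied to depth-≤(k−1) tuples, so N_k = 2 + N_{k-1} + N_{k-1}.
N_0 = 2
N_1 = 2 + 2 + 2 = 6
N_2 = 2 + 6 + 6 = 14
N_3 = 2 + 14 + 14 = 30

30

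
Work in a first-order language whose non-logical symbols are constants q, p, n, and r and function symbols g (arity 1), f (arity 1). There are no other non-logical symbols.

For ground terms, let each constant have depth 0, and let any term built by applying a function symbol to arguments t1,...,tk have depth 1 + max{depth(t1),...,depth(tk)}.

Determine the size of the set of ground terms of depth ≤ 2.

28

Let N_k count ground terms of depth at most k. Each non-constant term of depth ≤ k is some function symbol applied to depth-≤(k−1) arguments, giving N_k = 4 + N_{k-1} + N_{k-1}.
N_0 = 4
N_1 = 4 + 4 + 4 = 12
N_2 = 4 + 12 + 12 = 28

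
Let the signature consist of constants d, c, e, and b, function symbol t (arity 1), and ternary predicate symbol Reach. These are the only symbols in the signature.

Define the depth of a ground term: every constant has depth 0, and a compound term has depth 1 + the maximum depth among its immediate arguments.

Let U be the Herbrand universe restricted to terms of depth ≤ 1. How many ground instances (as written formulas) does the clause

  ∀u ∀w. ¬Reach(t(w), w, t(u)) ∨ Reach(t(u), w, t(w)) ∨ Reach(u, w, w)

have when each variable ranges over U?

Ground terms of depth ≤ 1:
  If N_k denotes the number of depth-≤k ground terms, the 4 constants give N_0 = 4, and each function symbol of arity r contributes N_{k-1}^r new terms at level k: N_k = 4 + N_{k-1}.
  N_0 = 4
  N_1 = 4 + 4 = 8
  Explicitly: d, c, e, b, t(d), t(c), t(e), t(b).
So there are 8 ground terms available for substitution.
The clause has 2 distinct variables (u, w), each appearing in the body. In the free term algebra distinct substitutions yield syntactically distinct ground instances.
Number of ground instances = 8^2 = 64.

64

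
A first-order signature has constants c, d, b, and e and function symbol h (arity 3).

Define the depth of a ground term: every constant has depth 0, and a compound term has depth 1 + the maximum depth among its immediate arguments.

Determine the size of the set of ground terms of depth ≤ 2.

Count level by level. With function symbols h/3, the terms of depth ≤ k are the 4 constants together with each function applied to depth-≤(k−1) tuples, so N_k = 4 + N_{k-1}^3.
N_0 = 4
N_1 = 4 + 4^3 = 68
N_2 = 4 + 68^3 = 314436

314436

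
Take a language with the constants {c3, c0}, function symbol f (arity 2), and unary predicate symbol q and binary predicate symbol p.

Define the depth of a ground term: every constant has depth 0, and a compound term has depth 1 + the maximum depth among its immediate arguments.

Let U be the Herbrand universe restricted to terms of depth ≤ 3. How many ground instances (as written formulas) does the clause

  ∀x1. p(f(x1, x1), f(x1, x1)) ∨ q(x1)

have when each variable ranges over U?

1446

Ground terms of depth ≤ 3:
  Write N_k for the number of ground terms of depth ≤ k. A term of depth ≤ k is either a constant or a function symbol applied to arguments of depth ≤ k−1, so N_k = 2 + N_{k-1}^2.
  N_0 = 2
  N_1 = 2 + 2^2 = 6
  N_2 = 2 + 6^2 = 38
  N_3 = 2 + 38^2 = 1446
So there are 1446 ground terms available for substitution.
The variable x1 ranges independently over the available ground terms, and distinct assignments produce distinct instances.
Number of ground instances = 1446.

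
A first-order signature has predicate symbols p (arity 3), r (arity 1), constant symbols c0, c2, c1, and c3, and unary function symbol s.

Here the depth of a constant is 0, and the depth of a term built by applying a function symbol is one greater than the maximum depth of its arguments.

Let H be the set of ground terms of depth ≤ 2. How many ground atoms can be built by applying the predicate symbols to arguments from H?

1740

First count ground terms of depth ≤ 2.
If N_k denotes the number of depth-≤k ground terms, the 4 constants give N_0 = 4, and each function symbol of arity r contributes N_{k-1}^r new terms at level k: N_k = 4 + N_{k-1}.
N_0 = 4
N_1 = 4 + 4 = 8
N_2 = 4 + 8 = 12
Explicitly: c0, c2, c1, c3, s(c0), s(c2), s(c1), s(c3), s(s(c0)), s(s(c2)), s(s(c1)), s(s(c3)).
So |H| = 12.
For each predicate symbol, the number of ground atoms is |H| raised to its arity; summing:
  p: 12^3 = 1728;  r: 12
Total ground atoms: 1728 + 12 = 1740.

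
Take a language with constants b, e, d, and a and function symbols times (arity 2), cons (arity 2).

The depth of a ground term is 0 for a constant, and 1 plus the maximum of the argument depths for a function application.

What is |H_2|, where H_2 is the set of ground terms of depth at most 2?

Let N_k count ground terms of depth at most k. Each non-constant term of depth ≤ k is some function symbol applied to depth-≤(k−1) arguments, giving N_k = 4 + N_{k-1}^2 + N_{k-1}^2.
N_0 = 4
N_1 = 4 + 4^2 + 4^2 = 36
N_2 = 4 + 36^2 + 36^2 = 2596

2596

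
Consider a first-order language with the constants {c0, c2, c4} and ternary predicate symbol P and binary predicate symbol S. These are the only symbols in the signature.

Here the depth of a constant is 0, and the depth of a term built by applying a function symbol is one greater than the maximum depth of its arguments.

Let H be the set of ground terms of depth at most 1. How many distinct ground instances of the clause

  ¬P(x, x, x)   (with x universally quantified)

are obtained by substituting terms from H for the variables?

Ground terms of depth ≤ 1:
  With no function symbols every ground term is a constant, so there are exactly 3 ground terms at every depth bound.
  N_0 = 3
  N_1 = 3
So there are 3 ground terms available for substitution.
The clause has 1 distinct variable (x), which appears in the body. In the free term algebra distinct substitutions yield syntactically distinct ground instances.
Number of ground instances = 3.

3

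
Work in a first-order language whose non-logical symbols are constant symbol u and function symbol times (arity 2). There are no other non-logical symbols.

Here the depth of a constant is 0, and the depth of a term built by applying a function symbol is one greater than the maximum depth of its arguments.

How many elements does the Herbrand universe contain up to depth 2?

5

If N_k denotes the number of depth-≤k ground terms, the 1 constant gives N_0 = 1, and each function symbol of arity r contributes N_{k-1}^r new terms at level k: N_k = 1 + N_{k-1}^2.
N_0 = 1
N_1 = 1 + 1^2 = 2
N_2 = 1 + 2^2 = 5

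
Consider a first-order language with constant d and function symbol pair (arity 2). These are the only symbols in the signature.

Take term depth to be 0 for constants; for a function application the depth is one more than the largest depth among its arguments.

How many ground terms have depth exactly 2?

3

Write N_k for the number of ground terms of depth ≤ k. A term of depth ≤ k is either a constant or a function symbol applied to arguments of depth ≤ k−1, so N_k = 1 + N_{k-1}^2.
N_0 = 1
N_1 = 1 + 1^2 = 2
N_2 = 1 + 2^2 = 5
Terms of depth exactly 2: N_2 − N_1 = 5 − 2 = 3.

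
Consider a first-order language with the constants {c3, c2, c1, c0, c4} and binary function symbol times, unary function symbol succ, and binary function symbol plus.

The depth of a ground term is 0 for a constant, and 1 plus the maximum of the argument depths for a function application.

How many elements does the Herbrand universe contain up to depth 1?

60

Write N_k for the number of ground terms of depth ≤ k. A term of depth ≤ k is either a constant or a function symbol applied to arguments of depth ≤ k−1, so N_k = 5 + N_{k-1}^2 + N_{k-1} + N_{k-1}^2.
N_0 = 5
N_1 = 5 + 5^2 + 5 + 5^2 = 60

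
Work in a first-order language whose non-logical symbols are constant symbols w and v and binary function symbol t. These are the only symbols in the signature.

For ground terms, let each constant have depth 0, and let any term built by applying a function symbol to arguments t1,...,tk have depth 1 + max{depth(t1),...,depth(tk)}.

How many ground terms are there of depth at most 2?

38

Let N_k count ground terms of depth at most k. Each non-constant term of depth ≤ k is some function symbol applied to depth-≤(k−1) arguments, giving N_k = 2 + N_{k-1}^2.
N_0 = 2
N_1 = 2 + 2^2 = 6
N_2 = 2 + 6^2 = 38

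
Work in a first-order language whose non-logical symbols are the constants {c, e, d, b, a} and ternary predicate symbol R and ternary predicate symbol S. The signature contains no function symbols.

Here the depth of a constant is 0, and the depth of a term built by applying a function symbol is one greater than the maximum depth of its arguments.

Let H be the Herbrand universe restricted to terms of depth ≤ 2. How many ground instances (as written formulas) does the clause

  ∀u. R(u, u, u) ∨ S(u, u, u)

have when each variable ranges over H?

Ground terms of depth ≤ 2:
  With no function symbols every ground term is a constant, so there are exactly 5 ground terms at every depth bound.
  N_0 = 5
  N_1 = 5
  N_2 = 5
  Explicitly: c, e, d, b, a.
So there are 5 ground terms available for substitution.
The body mentions the single quantified variable u; since ground terms form a free algebra, no two substitutions collapse to the same formula.
Number of ground instances = 5.

5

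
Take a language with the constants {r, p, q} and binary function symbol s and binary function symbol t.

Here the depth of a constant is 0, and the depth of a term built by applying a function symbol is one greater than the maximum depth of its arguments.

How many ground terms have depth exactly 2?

If N_k denotes the number of depth-≤k ground terms, the 3 constants give N_0 = 3, and each function symbol of arity r contributes N_{k-1}^r new terms at level k: N_k = 3 + N_{k-1}^2 + N_{k-1}^2.
N_0 = 3
N_1 = 3 + 3^2 + 3^2 = 21
N_2 = 3 + 21^2 + 21^2 = 885
Terms of depth exactly 2: N_2 − N_1 = 885 − 21 = 864.

864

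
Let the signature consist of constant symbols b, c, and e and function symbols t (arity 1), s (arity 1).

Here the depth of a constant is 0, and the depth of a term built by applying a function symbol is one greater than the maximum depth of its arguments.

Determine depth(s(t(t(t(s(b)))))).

depth(s(b)) = 1 + depth(b) = 1 + 0 = 1
depth(t(s(b))) = 1 + depth(s(b)) = 1 + 1 = 2
depth(t(t(s(b)))) = 1 + depth(t(s(b))) = 1 + 2 = 3
depth(t(t(t(s(b))))) = 1 + depth(t(t(s(b)))) = 1 + 3 = 4
depth(s(t(t(t(s(b)))))) = 1 + depth(t(t(t(s(b))))) = 1 + 4 = 5

5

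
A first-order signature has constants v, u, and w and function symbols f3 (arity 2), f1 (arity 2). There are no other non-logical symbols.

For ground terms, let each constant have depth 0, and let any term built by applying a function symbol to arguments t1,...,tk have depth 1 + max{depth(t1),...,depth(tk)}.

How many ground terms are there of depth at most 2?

885

If N_k denotes the number of depth-≤k ground terms, the 3 constants give N_0 = 3, and each function symbol of arity r contributes N_{k-1}^r new terms at level k: N_k = 3 + N_{k-1}^2 + N_{k-1}^2.
N_0 = 3
N_1 = 3 + 3^2 + 3^2 = 21
N_2 = 3 + 21^2 + 21^2 = 885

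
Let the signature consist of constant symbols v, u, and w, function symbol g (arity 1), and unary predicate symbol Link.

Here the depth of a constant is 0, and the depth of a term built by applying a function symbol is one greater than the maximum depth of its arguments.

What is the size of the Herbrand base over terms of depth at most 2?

9

First count ground terms of depth ≤ 2.
If N_k denotes the number of depth-≤k ground terms, the 3 constants give N_0 = 3, and each function symbol of arity r contributes N_{k-1}^r new terms at level k: N_k = 3 + N_{k-1}.
N_0 = 3
N_1 = 3 + 3 = 6
N_2 = 3 + 6 = 9
Explicitly: v, u, w, g(v), g(u), g(w), g(g(v)), g(g(u)), g(g(w)).
So |H| = 9.
Ground atoms are formed by filling each argument slot of a predicate with a term from H, so an r-ary predicate gives |H|^r atoms:
  Link: 9
Total ground atoms: 9.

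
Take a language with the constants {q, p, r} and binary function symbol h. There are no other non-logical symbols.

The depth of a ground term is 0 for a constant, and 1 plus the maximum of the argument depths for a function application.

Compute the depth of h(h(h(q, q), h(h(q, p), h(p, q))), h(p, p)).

depth(h(q, q)) = 1 + max(0, 0) = 1
depth(h(q, p)) = 1 + max(0, 0) = 1
depth(h(p, q)) = 1 + max(0, 0) = 1
depth(h(h(q, p), h(p, q))) = 1 + max(1, 1) = 2
depth(h(h(q, q), h(h(q, p), h(p, q)))) = 1 + max(1, 2) = 3
depth(h(p, p)) = 1 + max(0, 0) = 1
depth(h(h(h(q, q), h(h(q, p), h(p, q))), h(p, p))) = 1 + max(3, 1) = 4

4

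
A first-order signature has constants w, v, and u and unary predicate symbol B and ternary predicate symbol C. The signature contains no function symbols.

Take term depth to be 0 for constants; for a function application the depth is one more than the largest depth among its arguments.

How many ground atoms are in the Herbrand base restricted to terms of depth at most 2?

First count ground terms of depth ≤ 2.
With no function symbols every ground term is a constant, so there are exactly 3 ground terms at every depth bound.
N_0 = 3
N_1 = 3
N_2 = 3
Explicitly: w, v, u.
So |H| = 3.
For each predicate symbol, the number of ground atoms is |H| raised to its arity; summing:
  B: 3;  C: 3^3 = 27
Total ground atoms: 3 + 27 = 30.

30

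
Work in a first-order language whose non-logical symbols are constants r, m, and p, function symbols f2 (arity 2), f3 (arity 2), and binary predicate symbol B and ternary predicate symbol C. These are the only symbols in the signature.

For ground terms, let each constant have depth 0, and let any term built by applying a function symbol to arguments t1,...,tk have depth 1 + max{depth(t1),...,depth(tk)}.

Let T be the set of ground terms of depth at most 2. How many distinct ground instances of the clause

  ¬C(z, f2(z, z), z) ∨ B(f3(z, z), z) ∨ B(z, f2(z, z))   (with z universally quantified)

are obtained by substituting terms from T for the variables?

885

Ground terms of depth ≤ 2:
  Write N_k for the number of ground terms of depth ≤ k. A term of depth ≤ k is either a constant or a function symbol applied to arguments of depth ≤ k−1, so N_k = 3 + N_{k-1}^2 + N_{k-1}^2.
  N_0 = 3
  N_1 = 3 + 3^2 + 3^2 = 21
  N_2 = 3 + 21^2 + 21^2 = 885
So there are 885 ground terms available for substitution.
There is 1 variable to instantiate (z),  occurring in at least one literal, so different choices give different ground instances.
Number of ground instances = 885.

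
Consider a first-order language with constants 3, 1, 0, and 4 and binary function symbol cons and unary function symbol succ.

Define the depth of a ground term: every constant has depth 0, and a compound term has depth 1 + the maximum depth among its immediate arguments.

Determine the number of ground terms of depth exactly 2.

If N_k denotes the number of depth-≤k ground terms, the 4 constants give N_0 = 4, and each function symbol of arity r contributes N_{k-1}^r new terms at level k: N_k = 4 + N_{k-1}^2 + N_{k-1}.
N_0 = 4
N_1 = 4 + 4^2 + 4 = 24
N_2 = 4 + 24^2 + 24 = 604
Terms of depth exactly 2: N_2 − N_1 = 604 − 24 = 580.

580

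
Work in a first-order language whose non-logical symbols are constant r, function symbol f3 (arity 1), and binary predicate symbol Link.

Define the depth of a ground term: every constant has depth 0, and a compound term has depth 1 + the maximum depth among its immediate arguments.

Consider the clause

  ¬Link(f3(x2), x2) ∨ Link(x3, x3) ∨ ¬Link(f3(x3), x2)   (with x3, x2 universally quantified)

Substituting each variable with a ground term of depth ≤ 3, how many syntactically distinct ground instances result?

Ground terms of depth ≤ 3:
  Count level by level. With function symbols f3/1, the terms of depth ≤ k are the 1 constant together with each function applied to depth-≤(k−1) tuples, so N_k = 1 + N_{k-1}.
  N_0 = 1
  N_1 = 1 + 1 = 2
  N_2 = 1 + 2 = 3
  N_3 = 1 + 3 = 4
  Explicitly: r, f3(r), f3(f3(r)), f3(f3(f3(r))).
So there are 4 ground terms available for substitution.
There are 2 variables to instantiate (x3, x2), each occurring in at least one literal, so different choices give different ground instances.
Number of ground instances = 4^2 = 16.

16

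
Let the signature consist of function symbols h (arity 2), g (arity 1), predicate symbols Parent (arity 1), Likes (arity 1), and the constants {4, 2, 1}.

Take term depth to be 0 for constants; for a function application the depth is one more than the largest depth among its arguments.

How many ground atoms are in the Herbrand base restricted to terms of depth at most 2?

486

First count ground terms of depth ≤ 2.
If N_k denotes the number of depth-≤k ground terms, the 3 constants give N_0 = 3, and each function symbol of arity r contributes N_{k-1}^r new terms at level k: N_k = 3 + N_{k-1}^2 + N_{k-1}.
N_0 = 3
N_1 = 3 + 3^2 + 3 = 15
N_2 = 3 + 15^2 + 15 = 243
So |H| = 243.
Each predicate of arity r yields |H|^r ground atoms (one per choice of an r-tuple from H):
  Parent: 243;  Likes: 243
Total ground atoms: 243 + 243 = 486.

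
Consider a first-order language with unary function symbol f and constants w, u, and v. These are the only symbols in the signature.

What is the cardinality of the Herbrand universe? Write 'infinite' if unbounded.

infinite

The signature has at least one function symbol (f, arity 1) and at least one constant (w).
Iterating f gives infinitely many distinct ground terms: w, f(w), f(f(w)), ...
So the Herbrand universe is infinite.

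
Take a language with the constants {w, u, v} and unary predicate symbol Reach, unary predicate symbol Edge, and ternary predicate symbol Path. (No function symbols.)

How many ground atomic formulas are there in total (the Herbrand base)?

33

With no function symbols, the Herbrand universe is just the 3 constants.
Ground atoms per predicate: Reach: 3, Edge: 3, Path: 3^3 = 27.
Herbrand base size = 3 + 3 + 27 = 33.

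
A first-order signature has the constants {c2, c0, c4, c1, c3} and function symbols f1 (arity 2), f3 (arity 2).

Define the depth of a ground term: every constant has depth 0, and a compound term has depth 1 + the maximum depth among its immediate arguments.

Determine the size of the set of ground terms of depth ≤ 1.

55

If N_k denotes the number of depth-≤k ground terms, the 5 constants give N_0 = 5, and each function symbol of arity r contributes N_{k-1}^r new terms at level k: N_k = 5 + N_{k-1}^2 + N_{k-1}^2.
N_0 = 5
N_1 = 5 + 5^2 + 5^2 = 55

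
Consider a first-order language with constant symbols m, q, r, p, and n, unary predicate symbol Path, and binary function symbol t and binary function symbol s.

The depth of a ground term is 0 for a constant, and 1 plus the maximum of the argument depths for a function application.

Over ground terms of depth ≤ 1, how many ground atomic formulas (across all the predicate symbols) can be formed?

First count ground terms of depth ≤ 1.
Write N_k for the number of ground terms of depth ≤ k. A term of depth ≤ k is either a constant or a function symbol applied to arguments of depth ≤ k−1, so N_k = 5 + N_{k-1}^2 + N_{k-1}^2.
N_0 = 5
N_1 = 5 + 5^2 + 5^2 = 55
So |H| = 55.
A ground atom is a predicate applied to a tuple of terms from H, so the count is the sum over predicates of |H|^arity:
  Path: 55
Total ground atoms: 55.

55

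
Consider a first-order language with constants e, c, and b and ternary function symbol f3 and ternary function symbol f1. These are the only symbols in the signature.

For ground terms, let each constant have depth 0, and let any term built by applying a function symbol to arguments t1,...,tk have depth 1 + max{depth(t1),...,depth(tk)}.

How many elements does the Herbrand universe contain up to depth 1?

57

Count level by level. With function symbols f3/3, f1/3, the terms of depth ≤ k are the 3 constants together with each function applied to depth-≤(k−1) tuples, so N_k = 3 + N_{k-1}^3 + N_{k-1}^3.
N_0 = 3
N_1 = 3 + 3^3 + 3^3 = 57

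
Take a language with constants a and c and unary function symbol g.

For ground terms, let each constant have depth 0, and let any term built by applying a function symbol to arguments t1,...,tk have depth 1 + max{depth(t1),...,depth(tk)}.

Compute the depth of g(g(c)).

2

depth(g(c)) = 1 + depth(c) = 1 + 0 = 1
depth(g(g(c))) = 1 + depth(g(c)) = 1 + 1 = 2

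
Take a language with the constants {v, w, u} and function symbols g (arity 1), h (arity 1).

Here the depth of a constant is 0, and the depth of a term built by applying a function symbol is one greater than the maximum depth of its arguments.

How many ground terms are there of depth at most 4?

93

Let N_k = |{terms of depth ≤ k}|. Then N_0 = 3 and N_k = 3 + N_{k-1} + N_{k-1} for k ≥ 1 (one summand per function symbol, arity giving the exponent).
N_0 = 3
N_1 = 3 + 3 + 3 = 9
N_2 = 3 + 9 + 9 = 21
N_3 = 3 + 21 + 21 = 45
N_4 = 3 + 45 + 45 = 93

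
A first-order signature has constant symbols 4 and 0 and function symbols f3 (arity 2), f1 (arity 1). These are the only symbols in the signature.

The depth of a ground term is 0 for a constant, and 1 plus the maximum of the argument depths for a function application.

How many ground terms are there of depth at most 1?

8

Count level by level. With function symbols f3/2, f1/1, the terms of depth ≤ k are the 2 constants together with each function applied to depth-≤(k−1) tuples, so N_k = 2 + N_{k-1}^2 + N_{k-1}.
N_0 = 2
N_1 = 2 + 2^2 + 2 = 8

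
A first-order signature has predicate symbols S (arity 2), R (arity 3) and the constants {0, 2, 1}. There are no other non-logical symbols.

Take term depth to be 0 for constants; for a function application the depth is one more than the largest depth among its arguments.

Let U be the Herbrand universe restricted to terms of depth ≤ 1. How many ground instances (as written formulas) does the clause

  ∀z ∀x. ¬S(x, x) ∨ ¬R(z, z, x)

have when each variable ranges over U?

9

Ground terms of depth ≤ 1:
  With no function symbols every ground term is a constant, so there are exactly 3 ground terms at every depth bound.
  N_0 = 3
  N_1 = 3
  Explicitly: 0, 2, 1.
So there are 3 ground terms available for substitution.
The clause has 2 distinct variables (z, x), each appearing in the body. In the free term algebra distinct substitutions yield syntactically distinct ground instances.
Number of ground instances = 3^2 = 9.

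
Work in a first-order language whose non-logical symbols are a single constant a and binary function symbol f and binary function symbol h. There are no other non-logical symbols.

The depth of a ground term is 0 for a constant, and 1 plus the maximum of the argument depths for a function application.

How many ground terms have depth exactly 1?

2

Write N_k for the number of ground terms of depth ≤ k. A term of depth ≤ k is either a constant or a function symbol applied to arguments of depth ≤ k−1, so N_k = 1 + N_{k-1}^2 + N_{k-1}^2.
N_0 = 1
N_1 = 1 + 1^2 + 1^2 = 3
Terms of depth exactly 1: N_1 − N_0 = 3 − 1 = 2.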